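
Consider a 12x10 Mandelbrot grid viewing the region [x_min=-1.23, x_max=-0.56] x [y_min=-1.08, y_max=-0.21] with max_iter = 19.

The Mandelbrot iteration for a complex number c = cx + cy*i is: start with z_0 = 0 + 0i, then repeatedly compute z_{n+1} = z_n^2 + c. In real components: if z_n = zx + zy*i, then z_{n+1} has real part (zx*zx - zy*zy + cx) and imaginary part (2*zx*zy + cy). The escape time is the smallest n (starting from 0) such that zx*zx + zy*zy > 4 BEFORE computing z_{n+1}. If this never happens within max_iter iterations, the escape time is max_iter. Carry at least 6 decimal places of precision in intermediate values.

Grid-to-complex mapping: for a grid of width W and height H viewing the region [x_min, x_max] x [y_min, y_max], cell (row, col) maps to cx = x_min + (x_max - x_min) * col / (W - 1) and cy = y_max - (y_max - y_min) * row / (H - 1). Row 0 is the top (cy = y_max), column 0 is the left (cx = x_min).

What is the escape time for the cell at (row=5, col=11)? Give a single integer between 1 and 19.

Answer: 8

Derivation:
z_0 = 0 + 0i, c = -0.5600 + -0.6933i
Iter 1: z = -0.5600 + -0.6933i, |z|^2 = 0.7943
Iter 2: z = -0.7271 + 0.0832i, |z|^2 = 0.5356
Iter 3: z = -0.0382 + -0.8143i, |z|^2 = 0.6646
Iter 4: z = -1.2217 + -0.6311i, |z|^2 = 1.8907
Iter 5: z = 0.5342 + 0.8486i, |z|^2 = 1.0055
Iter 6: z = -0.9947 + 0.2133i, |z|^2 = 1.0349
Iter 7: z = 0.3839 + -1.1177i, |z|^2 = 1.3966
Iter 8: z = -1.6618 + -1.5515i, |z|^2 = 5.1687
Escaped at iteration 8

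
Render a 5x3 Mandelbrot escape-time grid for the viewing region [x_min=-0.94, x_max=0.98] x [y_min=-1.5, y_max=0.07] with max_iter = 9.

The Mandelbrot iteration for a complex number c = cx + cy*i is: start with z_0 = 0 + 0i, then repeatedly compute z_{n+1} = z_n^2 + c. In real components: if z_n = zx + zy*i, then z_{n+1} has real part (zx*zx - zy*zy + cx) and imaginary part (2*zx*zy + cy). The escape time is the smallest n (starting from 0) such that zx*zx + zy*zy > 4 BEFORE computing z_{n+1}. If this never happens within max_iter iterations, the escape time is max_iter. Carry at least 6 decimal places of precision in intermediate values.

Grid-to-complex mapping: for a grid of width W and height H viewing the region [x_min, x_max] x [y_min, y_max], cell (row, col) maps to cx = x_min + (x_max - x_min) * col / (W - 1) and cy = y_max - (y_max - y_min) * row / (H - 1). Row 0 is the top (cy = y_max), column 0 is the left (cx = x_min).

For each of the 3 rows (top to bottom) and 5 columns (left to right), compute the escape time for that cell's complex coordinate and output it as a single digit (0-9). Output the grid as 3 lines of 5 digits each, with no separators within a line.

(row=0, col=0): c = -0.9400 + 0.0700i → escape time 9
(row=0, col=1): c = -0.4600 + 0.0700i → escape time 9
(row=0, col=2): c = 0.0200 + 0.0700i → escape time 9
(row=0, col=3): c = 0.5000 + 0.0700i → escape time 5
(row=0, col=4): c = 0.9800 + 0.0700i → escape time 3
(row=1, col=0): c = -0.9400 + -0.7150i → escape time 4
(row=1, col=1): c = -0.4600 + -0.7150i → escape time 7
(row=1, col=2): c = 0.0200 + -0.7150i → escape time 9
(row=1, col=3): c = 0.5000 + -0.7150i → escape time 3
(row=1, col=4): c = 0.9800 + -0.7150i → escape time 2
(row=2, col=0): c = -0.9400 + -1.5000i → escape time 2
(row=2, col=1): c = -0.4600 + -1.5000i → escape time 2
(row=2, col=2): c = 0.0200 + -1.5000i → escape time 2
(row=2, col=3): c = 0.5000 + -1.5000i → escape time 2
(row=2, col=4): c = 0.9800 + -1.5000i → escape time 2

Answer: 99953
47932
22222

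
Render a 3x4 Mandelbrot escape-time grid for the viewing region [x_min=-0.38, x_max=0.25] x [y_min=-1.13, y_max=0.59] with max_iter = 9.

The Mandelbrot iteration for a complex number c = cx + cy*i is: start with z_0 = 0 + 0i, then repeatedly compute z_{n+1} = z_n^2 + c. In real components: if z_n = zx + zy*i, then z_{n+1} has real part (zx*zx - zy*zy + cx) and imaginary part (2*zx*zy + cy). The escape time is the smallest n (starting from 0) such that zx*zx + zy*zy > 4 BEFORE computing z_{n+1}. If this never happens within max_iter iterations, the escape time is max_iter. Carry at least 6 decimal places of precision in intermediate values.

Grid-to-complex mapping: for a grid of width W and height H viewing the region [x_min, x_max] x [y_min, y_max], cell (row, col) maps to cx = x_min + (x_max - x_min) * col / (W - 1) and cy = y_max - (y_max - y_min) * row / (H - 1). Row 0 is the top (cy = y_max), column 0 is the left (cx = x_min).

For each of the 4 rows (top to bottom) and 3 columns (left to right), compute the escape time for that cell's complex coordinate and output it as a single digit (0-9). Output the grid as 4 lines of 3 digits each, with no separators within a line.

Answer: 999
999
999
443

Derivation:
(row=0, col=0): c = -0.3800 + 0.5900i → escape time 9
(row=0, col=1): c = -0.0650 + 0.5900i → escape time 9
(row=0, col=2): c = 0.2500 + 0.5900i → escape time 9
(row=1, col=0): c = -0.3800 + 0.0167i → escape time 9
(row=1, col=1): c = -0.0650 + 0.0167i → escape time 9
(row=1, col=2): c = 0.2500 + 0.0167i → escape time 9
(row=2, col=0): c = -0.3800 + -0.5567i → escape time 9
(row=2, col=1): c = -0.0650 + -0.5567i → escape time 9
(row=2, col=2): c = 0.2500 + -0.5567i → escape time 9
(row=3, col=0): c = -0.3800 + -1.1300i → escape time 4
(row=3, col=1): c = -0.0650 + -1.1300i → escape time 4
(row=3, col=2): c = 0.2500 + -1.1300i → escape time 3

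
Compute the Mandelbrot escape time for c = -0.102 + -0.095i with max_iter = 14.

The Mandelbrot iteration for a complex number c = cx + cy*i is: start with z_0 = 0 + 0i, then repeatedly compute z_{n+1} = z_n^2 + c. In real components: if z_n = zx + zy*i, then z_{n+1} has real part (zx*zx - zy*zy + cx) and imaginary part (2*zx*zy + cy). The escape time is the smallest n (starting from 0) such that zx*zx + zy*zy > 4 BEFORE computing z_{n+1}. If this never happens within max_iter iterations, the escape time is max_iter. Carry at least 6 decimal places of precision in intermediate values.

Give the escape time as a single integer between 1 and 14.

Answer: 14

Derivation:
z_0 = 0 + 0i, c = -0.1020 + -0.0950i
Iter 1: z = -0.1020 + -0.0950i, |z|^2 = 0.0194
Iter 2: z = -0.1006 + -0.0756i, |z|^2 = 0.0158
Iter 3: z = -0.0976 + -0.0798i, |z|^2 = 0.0159
Iter 4: z = -0.0988 + -0.0794i, |z|^2 = 0.0161
Iter 5: z = -0.0985 + -0.0793i, |z|^2 = 0.0160
Iter 6: z = -0.0986 + -0.0794i, |z|^2 = 0.0160
Iter 7: z = -0.0986 + -0.0794i, |z|^2 = 0.0160
Iter 8: z = -0.0986 + -0.0794i, |z|^2 = 0.0160
Iter 9: z = -0.0986 + -0.0794i, |z|^2 = 0.0160
Iter 10: z = -0.0986 + -0.0794i, |z|^2 = 0.0160
Iter 11: z = -0.0986 + -0.0794i, |z|^2 = 0.0160
Iter 12: z = -0.0986 + -0.0794i, |z|^2 = 0.0160
Iter 13: z = -0.0986 + -0.0794i, |z|^2 = 0.0160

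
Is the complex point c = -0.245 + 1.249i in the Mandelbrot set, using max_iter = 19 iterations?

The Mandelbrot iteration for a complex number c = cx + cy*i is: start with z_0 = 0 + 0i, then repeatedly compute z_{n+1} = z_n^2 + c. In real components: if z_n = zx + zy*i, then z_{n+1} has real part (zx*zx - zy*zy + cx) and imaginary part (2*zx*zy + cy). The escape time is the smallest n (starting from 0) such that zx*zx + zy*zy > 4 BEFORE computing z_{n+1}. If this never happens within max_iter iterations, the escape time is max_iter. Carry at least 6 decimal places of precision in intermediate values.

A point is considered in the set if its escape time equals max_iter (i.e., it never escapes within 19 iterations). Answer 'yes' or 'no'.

z_0 = 0 + 0i, c = -0.2450 + 1.2490i
Iter 1: z = -0.2450 + 1.2490i, |z|^2 = 1.6200
Iter 2: z = -1.7450 + 0.6370i, |z|^2 = 3.4507
Iter 3: z = 2.3942 + -0.9741i, |z|^2 = 6.6809
Escaped at iteration 3

Answer: no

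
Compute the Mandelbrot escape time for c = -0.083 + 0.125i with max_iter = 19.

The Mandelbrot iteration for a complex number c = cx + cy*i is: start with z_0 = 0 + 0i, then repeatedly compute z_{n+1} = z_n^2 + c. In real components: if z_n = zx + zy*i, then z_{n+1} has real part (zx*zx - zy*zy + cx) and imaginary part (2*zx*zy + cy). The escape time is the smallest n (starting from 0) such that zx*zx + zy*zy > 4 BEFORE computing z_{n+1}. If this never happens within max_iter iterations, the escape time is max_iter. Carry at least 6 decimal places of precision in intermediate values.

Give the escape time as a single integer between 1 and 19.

Answer: 19

Derivation:
z_0 = 0 + 0i, c = -0.0830 + 0.1250i
Iter 1: z = -0.0830 + 0.1250i, |z|^2 = 0.0225
Iter 2: z = -0.0917 + 0.1042i, |z|^2 = 0.0193
Iter 3: z = -0.0855 + 0.1059i, |z|^2 = 0.0185
Iter 4: z = -0.0869 + 0.1069i, |z|^2 = 0.0190
Iter 5: z = -0.0869 + 0.1064i, |z|^2 = 0.0189
Iter 6: z = -0.0868 + 0.1065i, |z|^2 = 0.0189
Iter 7: z = -0.0868 + 0.1065i, |z|^2 = 0.0189
Iter 8: z = -0.0868 + 0.1065i, |z|^2 = 0.0189
Iter 9: z = -0.0868 + 0.1065i, |z|^2 = 0.0189
Iter 10: z = -0.0868 + 0.1065i, |z|^2 = 0.0189
Iter 11: z = -0.0868 + 0.1065i, |z|^2 = 0.0189
Iter 12: z = -0.0868 + 0.1065i, |z|^2 = 0.0189
Iter 13: z = -0.0868 + 0.1065i, |z|^2 = 0.0189
Iter 14: z = -0.0868 + 0.1065i, |z|^2 = 0.0189
Iter 15: z = -0.0868 + 0.1065i, |z|^2 = 0.0189
Iter 16: z = -0.0868 + 0.1065i, |z|^2 = 0.0189
Iter 17: z = -0.0868 + 0.1065i, |z|^2 = 0.0189
Iter 18: z = -0.0868 + 0.1065i, |z|^2 = 0.0189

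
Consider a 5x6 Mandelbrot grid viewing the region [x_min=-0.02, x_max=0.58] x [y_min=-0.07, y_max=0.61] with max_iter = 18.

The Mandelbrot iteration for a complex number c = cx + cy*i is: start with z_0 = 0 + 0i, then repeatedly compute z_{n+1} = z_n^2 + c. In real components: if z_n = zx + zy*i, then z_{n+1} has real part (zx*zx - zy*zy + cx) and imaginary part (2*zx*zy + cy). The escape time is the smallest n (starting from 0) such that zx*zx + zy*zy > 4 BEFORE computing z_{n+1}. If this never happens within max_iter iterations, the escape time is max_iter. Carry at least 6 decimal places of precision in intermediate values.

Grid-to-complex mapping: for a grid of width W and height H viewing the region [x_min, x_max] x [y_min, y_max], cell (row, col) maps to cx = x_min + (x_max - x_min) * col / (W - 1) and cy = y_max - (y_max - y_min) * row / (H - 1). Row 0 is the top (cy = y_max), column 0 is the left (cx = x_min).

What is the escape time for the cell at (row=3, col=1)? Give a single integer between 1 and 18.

Answer: 18

Derivation:
z_0 = 0 + 0i, c = 0.1300 + 0.2020i
Iter 1: z = 0.1300 + 0.2020i, |z|^2 = 0.0577
Iter 2: z = 0.1061 + 0.2545i, |z|^2 = 0.0760
Iter 3: z = 0.0765 + 0.2560i, |z|^2 = 0.0714
Iter 4: z = 0.0703 + 0.2412i, |z|^2 = 0.0631
Iter 5: z = 0.0768 + 0.2359i, |z|^2 = 0.0616
Iter 6: z = 0.0802 + 0.2382i, |z|^2 = 0.0632
Iter 7: z = 0.0797 + 0.2402i, |z|^2 = 0.0641
Iter 8: z = 0.0786 + 0.2403i, |z|^2 = 0.0639
Iter 9: z = 0.0784 + 0.2398i, |z|^2 = 0.0637
Iter 10: z = 0.0787 + 0.2396i, |z|^2 = 0.0636
Iter 11: z = 0.0788 + 0.2397i, |z|^2 = 0.0637
Iter 12: z = 0.0788 + 0.2398i, |z|^2 = 0.0637
Iter 13: z = 0.0787 + 0.2398i, |z|^2 = 0.0637
Iter 14: z = 0.0787 + 0.2397i, |z|^2 = 0.0637
Iter 15: z = 0.0787 + 0.2397i, |z|^2 = 0.0637
Iter 16: z = 0.0787 + 0.2397i, |z|^2 = 0.0637
Iter 17: z = 0.0787 + 0.2397i, |z|^2 = 0.0637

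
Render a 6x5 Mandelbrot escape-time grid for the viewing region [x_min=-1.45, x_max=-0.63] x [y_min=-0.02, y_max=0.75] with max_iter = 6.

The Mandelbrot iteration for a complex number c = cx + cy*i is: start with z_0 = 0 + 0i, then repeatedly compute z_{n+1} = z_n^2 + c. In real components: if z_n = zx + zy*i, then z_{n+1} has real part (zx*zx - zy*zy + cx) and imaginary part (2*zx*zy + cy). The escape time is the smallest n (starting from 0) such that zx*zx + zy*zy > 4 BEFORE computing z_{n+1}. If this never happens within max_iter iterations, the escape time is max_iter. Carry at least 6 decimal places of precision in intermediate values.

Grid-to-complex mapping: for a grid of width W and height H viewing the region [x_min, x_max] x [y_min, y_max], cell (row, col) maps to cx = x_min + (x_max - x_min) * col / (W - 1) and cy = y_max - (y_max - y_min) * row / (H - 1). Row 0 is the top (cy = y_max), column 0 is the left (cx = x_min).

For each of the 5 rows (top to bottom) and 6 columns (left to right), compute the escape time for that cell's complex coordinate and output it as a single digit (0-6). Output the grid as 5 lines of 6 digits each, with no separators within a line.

Answer: 333445
334566
566666
666666
666666

Derivation:
(row=0, col=0): c = -1.4500 + 0.7500i → escape time 3
(row=0, col=1): c = -1.2860 + 0.7500i → escape time 3
(row=0, col=2): c = -1.1220 + 0.7500i → escape time 3
(row=0, col=3): c = -0.9580 + 0.7500i → escape time 4
(row=0, col=4): c = -0.7940 + 0.7500i → escape time 4
(row=0, col=5): c = -0.6300 + 0.7500i → escape time 5
(row=1, col=0): c = -1.4500 + 0.5575i → escape time 3
(row=1, col=1): c = -1.2860 + 0.5575i → escape time 3
(row=1, col=2): c = -1.1220 + 0.5575i → escape time 4
(row=1, col=3): c = -0.9580 + 0.5575i → escape time 5
(row=1, col=4): c = -0.7940 + 0.5575i → escape time 6
(row=1, col=5): c = -0.6300 + 0.5575i → escape time 6
(row=2, col=0): c = -1.4500 + 0.3650i → escape time 5
(row=2, col=1): c = -1.2860 + 0.3650i → escape time 6
(row=2, col=2): c = -1.1220 + 0.3650i → escape time 6
(row=2, col=3): c = -0.9580 + 0.3650i → escape time 6
(row=2, col=4): c = -0.7940 + 0.3650i → escape time 6
(row=2, col=5): c = -0.6300 + 0.3650i → escape time 6
(row=3, col=0): c = -1.4500 + 0.1725i → escape time 6
(row=3, col=1): c = -1.2860 + 0.1725i → escape time 6
(row=3, col=2): c = -1.1220 + 0.1725i → escape time 6
(row=3, col=3): c = -0.9580 + 0.1725i → escape time 6
(row=3, col=4): c = -0.7940 + 0.1725i → escape time 6
(row=3, col=5): c = -0.6300 + 0.1725i → escape time 6
(row=4, col=0): c = -1.4500 + -0.0200i → escape time 6
(row=4, col=1): c = -1.2860 + -0.0200i → escape time 6
(row=4, col=2): c = -1.1220 + -0.0200i → escape time 6
(row=4, col=3): c = -0.9580 + -0.0200i → escape time 6
(row=4, col=4): c = -0.7940 + -0.0200i → escape time 6
(row=4, col=5): c = -0.6300 + -0.0200i → escape time 6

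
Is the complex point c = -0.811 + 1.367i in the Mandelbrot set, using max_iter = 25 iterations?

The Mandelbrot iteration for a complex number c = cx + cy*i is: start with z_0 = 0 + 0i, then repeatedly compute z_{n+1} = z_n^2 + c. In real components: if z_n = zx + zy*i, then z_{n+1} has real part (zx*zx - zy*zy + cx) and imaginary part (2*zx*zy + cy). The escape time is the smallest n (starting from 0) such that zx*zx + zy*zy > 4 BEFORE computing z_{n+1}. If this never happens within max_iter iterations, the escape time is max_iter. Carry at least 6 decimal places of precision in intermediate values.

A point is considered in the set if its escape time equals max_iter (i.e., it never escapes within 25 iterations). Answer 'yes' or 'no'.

Answer: no

Derivation:
z_0 = 0 + 0i, c = -0.8110 + 1.3670i
Iter 1: z = -0.8110 + 1.3670i, |z|^2 = 2.5264
Iter 2: z = -2.0220 + -0.8503i, |z|^2 = 4.8113
Escaped at iteration 2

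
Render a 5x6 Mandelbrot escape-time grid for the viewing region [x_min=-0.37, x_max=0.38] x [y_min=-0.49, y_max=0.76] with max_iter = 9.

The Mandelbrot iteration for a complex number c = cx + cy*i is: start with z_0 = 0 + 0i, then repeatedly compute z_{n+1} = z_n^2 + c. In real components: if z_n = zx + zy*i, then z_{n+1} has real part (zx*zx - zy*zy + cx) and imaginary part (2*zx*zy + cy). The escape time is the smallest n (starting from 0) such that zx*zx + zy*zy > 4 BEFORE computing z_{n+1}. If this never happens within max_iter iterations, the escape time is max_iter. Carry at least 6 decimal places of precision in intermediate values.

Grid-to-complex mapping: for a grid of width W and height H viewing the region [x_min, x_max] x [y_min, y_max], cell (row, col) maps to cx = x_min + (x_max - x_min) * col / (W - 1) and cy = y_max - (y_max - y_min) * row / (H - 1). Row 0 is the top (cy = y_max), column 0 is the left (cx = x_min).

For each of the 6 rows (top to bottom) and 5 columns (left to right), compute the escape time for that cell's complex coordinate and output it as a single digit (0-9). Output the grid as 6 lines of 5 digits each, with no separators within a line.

Answer: 79964
99998
99999
99997
99999
99998

Derivation:
(row=0, col=0): c = -0.3700 + 0.7600i → escape time 7
(row=0, col=1): c = -0.1825 + 0.7600i → escape time 9
(row=0, col=2): c = 0.0050 + 0.7600i → escape time 9
(row=0, col=3): c = 0.1925 + 0.7600i → escape time 6
(row=0, col=4): c = 0.3800 + 0.7600i → escape time 4
(row=1, col=0): c = -0.3700 + 0.5100i → escape time 9
(row=1, col=1): c = -0.1825 + 0.5100i → escape time 9
(row=1, col=2): c = 0.0050 + 0.5100i → escape time 9
(row=1, col=3): c = 0.1925 + 0.5100i → escape time 9
(row=1, col=4): c = 0.3800 + 0.5100i → escape time 8
(row=2, col=0): c = -0.3700 + 0.2600i → escape time 9
(row=2, col=1): c = -0.1825 + 0.2600i → escape time 9
(row=2, col=2): c = 0.0050 + 0.2600i → escape time 9
(row=2, col=3): c = 0.1925 + 0.2600i → escape time 9
(row=2, col=4): c = 0.3800 + 0.2600i → escape time 9
(row=3, col=0): c = -0.3700 + 0.0100i → escape time 9
(row=3, col=1): c = -0.1825 + 0.0100i → escape time 9
(row=3, col=2): c = 0.0050 + 0.0100i → escape time 9
(row=3, col=3): c = 0.1925 + 0.0100i → escape time 9
(row=3, col=4): c = 0.3800 + 0.0100i → escape time 7
(row=4, col=0): c = -0.3700 + -0.2400i → escape time 9
(row=4, col=1): c = -0.1825 + -0.2400i → escape time 9
(row=4, col=2): c = 0.0050 + -0.2400i → escape time 9
(row=4, col=3): c = 0.1925 + -0.2400i → escape time 9
(row=4, col=4): c = 0.3800 + -0.2400i → escape time 9
(row=5, col=0): c = -0.3700 + -0.4900i → escape time 9
(row=5, col=1): c = -0.1825 + -0.4900i → escape time 9
(row=5, col=2): c = 0.0050 + -0.4900i → escape time 9
(row=5, col=3): c = 0.1925 + -0.4900i → escape time 9
(row=5, col=4): c = 0.3800 + -0.4900i → escape time 8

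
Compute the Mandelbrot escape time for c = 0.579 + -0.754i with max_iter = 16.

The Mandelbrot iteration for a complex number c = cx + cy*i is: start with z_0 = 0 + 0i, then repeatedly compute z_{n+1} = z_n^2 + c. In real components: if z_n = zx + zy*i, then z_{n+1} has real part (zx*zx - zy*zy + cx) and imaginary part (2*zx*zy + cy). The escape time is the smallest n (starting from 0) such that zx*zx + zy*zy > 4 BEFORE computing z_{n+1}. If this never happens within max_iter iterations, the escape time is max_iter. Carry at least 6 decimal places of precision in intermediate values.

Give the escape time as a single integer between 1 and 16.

Answer: 3

Derivation:
z_0 = 0 + 0i, c = 0.5790 + -0.7540i
Iter 1: z = 0.5790 + -0.7540i, |z|^2 = 0.9038
Iter 2: z = 0.3457 + -1.6271i, |z|^2 = 2.7671
Iter 3: z = -1.9490 + -1.8791i, |z|^2 = 7.3297
Escaped at iteration 3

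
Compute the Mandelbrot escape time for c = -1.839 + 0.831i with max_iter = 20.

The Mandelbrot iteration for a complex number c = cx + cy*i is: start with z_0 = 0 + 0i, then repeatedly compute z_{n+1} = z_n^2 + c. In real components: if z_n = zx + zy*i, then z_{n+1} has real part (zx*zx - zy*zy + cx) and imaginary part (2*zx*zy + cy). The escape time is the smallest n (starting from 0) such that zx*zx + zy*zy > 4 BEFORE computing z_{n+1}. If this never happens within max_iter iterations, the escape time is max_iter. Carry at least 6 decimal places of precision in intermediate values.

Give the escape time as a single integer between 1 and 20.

Answer: 1

Derivation:
z_0 = 0 + 0i, c = -1.8390 + 0.8310i
Iter 1: z = -1.8390 + 0.8310i, |z|^2 = 4.0725
Escaped at iteration 1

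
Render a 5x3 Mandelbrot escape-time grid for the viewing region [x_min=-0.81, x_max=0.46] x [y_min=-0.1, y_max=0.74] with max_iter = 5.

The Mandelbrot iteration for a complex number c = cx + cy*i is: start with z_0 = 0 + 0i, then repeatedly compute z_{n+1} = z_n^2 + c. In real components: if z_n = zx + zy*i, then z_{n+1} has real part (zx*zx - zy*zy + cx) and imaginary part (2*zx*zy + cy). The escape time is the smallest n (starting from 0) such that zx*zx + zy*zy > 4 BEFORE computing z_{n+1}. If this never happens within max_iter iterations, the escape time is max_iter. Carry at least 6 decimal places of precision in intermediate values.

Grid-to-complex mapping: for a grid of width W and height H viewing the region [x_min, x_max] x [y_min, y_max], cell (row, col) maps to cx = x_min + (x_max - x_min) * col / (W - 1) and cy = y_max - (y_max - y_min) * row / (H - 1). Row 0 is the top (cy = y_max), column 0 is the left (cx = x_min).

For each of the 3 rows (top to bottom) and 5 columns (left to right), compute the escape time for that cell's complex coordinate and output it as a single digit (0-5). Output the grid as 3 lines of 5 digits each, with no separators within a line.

(row=0, col=0): c = -0.8100 + 0.7400i → escape time 4
(row=0, col=1): c = -0.4925 + 0.7400i → escape time 5
(row=0, col=2): c = -0.1750 + 0.7400i → escape time 5
(row=0, col=3): c = 0.1425 + 0.7400i → escape time 5
(row=0, col=4): c = 0.4600 + 0.7400i → escape time 4
(row=1, col=0): c = -0.8100 + 0.3200i → escape time 5
(row=1, col=1): c = -0.4925 + 0.3200i → escape time 5
(row=1, col=2): c = -0.1750 + 0.3200i → escape time 5
(row=1, col=3): c = 0.1425 + 0.3200i → escape time 5
(row=1, col=4): c = 0.4600 + 0.3200i → escape time 5
(row=2, col=0): c = -0.8100 + -0.1000i → escape time 5
(row=2, col=1): c = -0.4925 + -0.1000i → escape time 5
(row=2, col=2): c = -0.1750 + -0.1000i → escape time 5
(row=2, col=3): c = 0.1425 + -0.1000i → escape time 5
(row=2, col=4): c = 0.4600 + -0.1000i → escape time 5

Answer: 45554
55555
55555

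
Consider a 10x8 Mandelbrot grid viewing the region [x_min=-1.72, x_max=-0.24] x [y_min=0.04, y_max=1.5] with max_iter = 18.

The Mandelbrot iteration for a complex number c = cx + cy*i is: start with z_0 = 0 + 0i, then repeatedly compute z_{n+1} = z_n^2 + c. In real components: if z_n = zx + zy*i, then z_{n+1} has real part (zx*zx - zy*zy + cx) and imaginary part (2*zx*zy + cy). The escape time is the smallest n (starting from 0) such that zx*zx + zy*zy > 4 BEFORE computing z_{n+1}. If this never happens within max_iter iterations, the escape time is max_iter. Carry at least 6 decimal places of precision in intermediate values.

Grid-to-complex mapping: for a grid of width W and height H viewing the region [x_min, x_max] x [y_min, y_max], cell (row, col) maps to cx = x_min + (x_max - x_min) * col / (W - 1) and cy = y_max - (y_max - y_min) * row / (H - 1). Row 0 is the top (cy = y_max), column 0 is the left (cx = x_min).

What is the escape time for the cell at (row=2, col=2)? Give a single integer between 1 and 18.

Answer: 2

Derivation:
z_0 = 0 + 0i, c = -1.3911 + 1.0829i
Iter 1: z = -1.3911 + 1.0829i, |z|^2 = 3.1078
Iter 2: z = -0.6285 + -1.9299i, |z|^2 = 4.1195
Escaped at iteration 2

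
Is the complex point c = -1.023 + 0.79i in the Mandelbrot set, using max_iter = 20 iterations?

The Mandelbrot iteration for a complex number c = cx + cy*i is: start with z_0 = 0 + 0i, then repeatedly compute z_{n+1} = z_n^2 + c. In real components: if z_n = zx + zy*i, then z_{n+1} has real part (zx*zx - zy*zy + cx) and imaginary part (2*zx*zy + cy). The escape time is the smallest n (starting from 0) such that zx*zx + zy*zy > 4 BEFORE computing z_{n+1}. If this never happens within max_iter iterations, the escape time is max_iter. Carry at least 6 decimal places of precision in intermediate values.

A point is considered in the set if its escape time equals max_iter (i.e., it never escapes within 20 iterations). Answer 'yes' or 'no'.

z_0 = 0 + 0i, c = -1.0230 + 0.7900i
Iter 1: z = -1.0230 + 0.7900i, |z|^2 = 1.6706
Iter 2: z = -0.6006 + -0.8263i, |z|^2 = 1.0435
Iter 3: z = -1.3452 + 1.7826i, |z|^2 = 4.9869
Escaped at iteration 3

Answer: no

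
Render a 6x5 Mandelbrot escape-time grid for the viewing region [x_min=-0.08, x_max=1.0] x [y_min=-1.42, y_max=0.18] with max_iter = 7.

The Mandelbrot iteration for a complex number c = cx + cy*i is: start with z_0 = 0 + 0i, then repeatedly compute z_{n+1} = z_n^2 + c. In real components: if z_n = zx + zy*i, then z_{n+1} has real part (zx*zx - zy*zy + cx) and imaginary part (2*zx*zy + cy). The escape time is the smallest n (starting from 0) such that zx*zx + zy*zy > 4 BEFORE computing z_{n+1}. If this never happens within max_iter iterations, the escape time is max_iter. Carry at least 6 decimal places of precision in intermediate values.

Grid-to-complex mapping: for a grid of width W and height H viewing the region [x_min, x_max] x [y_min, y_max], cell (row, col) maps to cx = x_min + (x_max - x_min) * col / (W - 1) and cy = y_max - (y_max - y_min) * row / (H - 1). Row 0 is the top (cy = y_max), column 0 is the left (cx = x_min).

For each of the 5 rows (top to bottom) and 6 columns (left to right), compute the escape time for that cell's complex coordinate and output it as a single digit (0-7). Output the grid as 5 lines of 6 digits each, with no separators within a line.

(row=0, col=0): c = -0.0800 + 0.1800i → escape time 7
(row=0, col=1): c = 0.1360 + 0.1800i → escape time 7
(row=0, col=2): c = 0.3520 + 0.1800i → escape time 7
(row=0, col=3): c = 0.5680 + 0.1800i → escape time 4
(row=0, col=4): c = 0.7840 + 0.1800i → escape time 3
(row=0, col=5): c = 1.0000 + 0.1800i → escape time 2
(row=1, col=0): c = -0.0800 + -0.2200i → escape time 7
(row=1, col=1): c = 0.1360 + -0.2200i → escape time 7
(row=1, col=2): c = 0.3520 + -0.2200i → escape time 7
(row=1, col=3): c = 0.5680 + -0.2200i → escape time 4
(row=1, col=4): c = 0.7840 + -0.2200i → escape time 3
(row=1, col=5): c = 1.0000 + -0.2200i → escape time 2
(row=2, col=0): c = -0.0800 + -0.6200i → escape time 7
(row=2, col=1): c = 0.1360 + -0.6200i → escape time 7
(row=2, col=2): c = 0.3520 + -0.6200i → escape time 7
(row=2, col=3): c = 0.5680 + -0.6200i → escape time 3
(row=2, col=4): c = 0.7840 + -0.6200i → escape time 3
(row=2, col=5): c = 1.0000 + -0.6200i → escape time 2
(row=3, col=0): c = -0.0800 + -1.0200i → escape time 7
(row=3, col=1): c = 0.1360 + -1.0200i → escape time 4
(row=3, col=2): c = 0.3520 + -1.0200i → escape time 3
(row=3, col=3): c = 0.5680 + -1.0200i → escape time 2
(row=3, col=4): c = 0.7840 + -1.0200i → escape time 2
(row=3, col=5): c = 1.0000 + -1.0200i → escape time 2
(row=4, col=0): c = -0.0800 + -1.4200i → escape time 2
(row=4, col=1): c = 0.1360 + -1.4200i → escape time 2
(row=4, col=2): c = 0.3520 + -1.4200i → escape time 2
(row=4, col=3): c = 0.5680 + -1.4200i → escape time 2
(row=4, col=4): c = 0.7840 + -1.4200i → escape time 2
(row=4, col=5): c = 1.0000 + -1.4200i → escape time 2

Answer: 777432
777432
777332
743222
222222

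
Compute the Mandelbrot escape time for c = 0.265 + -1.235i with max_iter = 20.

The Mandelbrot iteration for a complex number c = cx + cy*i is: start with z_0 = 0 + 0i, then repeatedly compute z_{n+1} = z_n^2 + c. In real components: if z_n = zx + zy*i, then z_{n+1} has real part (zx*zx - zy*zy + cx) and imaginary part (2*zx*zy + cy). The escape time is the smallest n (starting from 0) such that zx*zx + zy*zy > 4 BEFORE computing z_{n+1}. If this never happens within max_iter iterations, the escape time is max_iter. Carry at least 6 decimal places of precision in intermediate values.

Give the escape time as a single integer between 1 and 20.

Answer: 2

Derivation:
z_0 = 0 + 0i, c = 0.2650 + -1.2350i
Iter 1: z = 0.2650 + -1.2350i, |z|^2 = 1.5955
Iter 2: z = -1.1900 + -1.8896i, |z|^2 = 4.9865
Escaped at iteration 2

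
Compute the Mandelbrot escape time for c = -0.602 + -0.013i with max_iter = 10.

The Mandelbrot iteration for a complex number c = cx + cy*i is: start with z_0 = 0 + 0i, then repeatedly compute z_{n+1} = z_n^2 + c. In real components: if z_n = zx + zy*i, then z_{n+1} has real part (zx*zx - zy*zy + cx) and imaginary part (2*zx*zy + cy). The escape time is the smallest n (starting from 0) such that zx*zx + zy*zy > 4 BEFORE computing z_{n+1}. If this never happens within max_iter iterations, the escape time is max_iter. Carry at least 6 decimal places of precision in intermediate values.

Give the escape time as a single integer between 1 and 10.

Answer: 10

Derivation:
z_0 = 0 + 0i, c = -0.6020 + -0.0130i
Iter 1: z = -0.6020 + -0.0130i, |z|^2 = 0.3626
Iter 2: z = -0.2398 + 0.0027i, |z|^2 = 0.0575
Iter 3: z = -0.5445 + -0.0143i, |z|^2 = 0.2967
Iter 4: z = -0.3057 + 0.0025i, |z|^2 = 0.0935
Iter 5: z = -0.5086 + -0.0146i, |z|^2 = 0.2588
Iter 6: z = -0.3436 + 0.0018i, |z|^2 = 0.1181
Iter 7: z = -0.4840 + -0.0142i, |z|^2 = 0.2344
Iter 8: z = -0.3680 + 0.0008i, |z|^2 = 0.1354
Iter 9: z = -0.4666 + -0.0136i, |z|^2 = 0.2179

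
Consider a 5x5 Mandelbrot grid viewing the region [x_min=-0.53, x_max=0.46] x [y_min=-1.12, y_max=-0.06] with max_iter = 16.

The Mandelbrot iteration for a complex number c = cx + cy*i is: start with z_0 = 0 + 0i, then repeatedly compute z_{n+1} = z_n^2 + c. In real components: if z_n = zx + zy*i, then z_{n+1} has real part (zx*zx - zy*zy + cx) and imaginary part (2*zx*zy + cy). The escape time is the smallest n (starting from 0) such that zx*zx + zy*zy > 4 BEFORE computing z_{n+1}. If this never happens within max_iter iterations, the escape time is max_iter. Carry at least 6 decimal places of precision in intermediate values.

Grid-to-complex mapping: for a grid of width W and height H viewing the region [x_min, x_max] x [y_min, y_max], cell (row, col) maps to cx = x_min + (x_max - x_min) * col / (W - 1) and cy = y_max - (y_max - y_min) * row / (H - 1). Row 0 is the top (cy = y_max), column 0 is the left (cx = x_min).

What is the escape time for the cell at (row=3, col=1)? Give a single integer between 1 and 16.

z_0 = 0 + 0i, c = -0.2825 + -0.8550i
Iter 1: z = -0.2825 + -0.8550i, |z|^2 = 0.8108
Iter 2: z = -0.9337 + -0.3719i, |z|^2 = 1.0102
Iter 3: z = 0.4510 + -0.1605i, |z|^2 = 0.2291
Iter 4: z = -0.1048 + -0.9997i, |z|^2 = 1.0105
Iter 5: z = -1.2710 + -0.6454i, |z|^2 = 2.0319
Iter 6: z = 0.9164 + 0.7855i, |z|^2 = 1.4567
Iter 7: z = -0.0598 + 0.5846i, |z|^2 = 0.3453
Iter 8: z = -0.6207 + -0.9249i, |z|^2 = 1.2407
Iter 9: z = -0.7528 + 0.2931i, |z|^2 = 0.6526
Iter 10: z = 0.1982 + -1.2963i, |z|^2 = 1.7197
Iter 11: z = -1.9236 + -1.3689i, |z|^2 = 5.5740
Escaped at iteration 11

Answer: 11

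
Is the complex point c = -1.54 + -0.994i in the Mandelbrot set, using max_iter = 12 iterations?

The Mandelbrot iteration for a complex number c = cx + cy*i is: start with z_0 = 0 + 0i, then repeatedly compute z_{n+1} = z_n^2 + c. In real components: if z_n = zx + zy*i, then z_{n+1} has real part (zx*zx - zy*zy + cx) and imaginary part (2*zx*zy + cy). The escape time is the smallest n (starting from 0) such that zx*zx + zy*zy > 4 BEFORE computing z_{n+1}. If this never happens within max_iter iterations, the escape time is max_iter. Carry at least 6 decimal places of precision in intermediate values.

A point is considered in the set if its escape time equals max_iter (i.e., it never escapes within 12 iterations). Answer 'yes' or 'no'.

Answer: no

Derivation:
z_0 = 0 + 0i, c = -1.5400 + -0.9940i
Iter 1: z = -1.5400 + -0.9940i, |z|^2 = 3.3596
Iter 2: z = -0.1564 + 2.0675i, |z|^2 = 4.2991
Escaped at iteration 2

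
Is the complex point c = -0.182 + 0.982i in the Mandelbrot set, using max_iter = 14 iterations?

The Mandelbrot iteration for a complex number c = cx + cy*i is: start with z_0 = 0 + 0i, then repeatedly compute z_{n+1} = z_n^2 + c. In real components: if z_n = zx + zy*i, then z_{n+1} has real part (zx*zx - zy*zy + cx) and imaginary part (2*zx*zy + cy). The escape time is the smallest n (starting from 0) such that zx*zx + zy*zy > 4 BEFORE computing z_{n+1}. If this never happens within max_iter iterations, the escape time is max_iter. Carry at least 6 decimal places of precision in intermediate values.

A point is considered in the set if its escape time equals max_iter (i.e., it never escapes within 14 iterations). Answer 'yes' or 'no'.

z_0 = 0 + 0i, c = -0.1820 + 0.9820i
Iter 1: z = -0.1820 + 0.9820i, |z|^2 = 0.9974
Iter 2: z = -1.1132 + 0.6246i, |z|^2 = 1.6293
Iter 3: z = 0.6671 + -0.4085i, |z|^2 = 0.6120
Iter 4: z = 0.0962 + 0.4369i, |z|^2 = 0.2002
Iter 5: z = -0.3637 + 1.0661i, |z|^2 = 1.2688
Iter 6: z = -1.1863 + 0.2066i, |z|^2 = 1.4499
Iter 7: z = 1.1826 + 0.4918i, |z|^2 = 1.6403
Iter 8: z = 0.9746 + 2.1451i, |z|^2 = 5.5512
Escaped at iteration 8

Answer: no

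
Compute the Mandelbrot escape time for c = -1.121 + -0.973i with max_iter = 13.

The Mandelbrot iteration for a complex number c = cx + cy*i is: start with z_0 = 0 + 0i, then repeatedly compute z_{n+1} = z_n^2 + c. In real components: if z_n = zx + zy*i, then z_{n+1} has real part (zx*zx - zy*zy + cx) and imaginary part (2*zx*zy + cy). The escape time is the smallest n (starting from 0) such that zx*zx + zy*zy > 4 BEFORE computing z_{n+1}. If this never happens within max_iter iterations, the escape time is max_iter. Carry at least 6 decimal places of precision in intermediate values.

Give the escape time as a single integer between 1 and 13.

Answer: 3

Derivation:
z_0 = 0 + 0i, c = -1.1210 + -0.9730i
Iter 1: z = -1.1210 + -0.9730i, |z|^2 = 2.2034
Iter 2: z = -0.8111 + 1.2085i, |z|^2 = 2.1183
Iter 3: z = -1.9235 + -2.9333i, |z|^2 = 12.3045
Escaped at iteration 3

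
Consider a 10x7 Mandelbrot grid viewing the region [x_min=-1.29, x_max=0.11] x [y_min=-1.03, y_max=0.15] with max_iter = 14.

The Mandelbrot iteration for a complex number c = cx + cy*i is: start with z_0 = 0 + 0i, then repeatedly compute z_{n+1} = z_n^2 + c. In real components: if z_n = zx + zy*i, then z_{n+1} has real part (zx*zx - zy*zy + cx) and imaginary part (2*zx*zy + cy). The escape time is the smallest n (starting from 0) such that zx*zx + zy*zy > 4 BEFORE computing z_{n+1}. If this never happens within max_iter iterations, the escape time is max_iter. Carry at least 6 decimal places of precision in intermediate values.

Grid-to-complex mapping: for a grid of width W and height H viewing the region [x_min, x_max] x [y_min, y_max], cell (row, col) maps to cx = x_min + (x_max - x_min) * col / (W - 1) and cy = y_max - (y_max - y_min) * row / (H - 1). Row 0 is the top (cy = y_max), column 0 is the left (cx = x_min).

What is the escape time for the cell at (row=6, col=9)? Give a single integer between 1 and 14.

Answer: 4

Derivation:
z_0 = 0 + 0i, c = 0.1100 + -1.0300i
Iter 1: z = 0.1100 + -1.0300i, |z|^2 = 1.0730
Iter 2: z = -0.9388 + -1.2566i, |z|^2 = 2.4604
Iter 3: z = -0.5877 + 1.3294i, |z|^2 = 2.1127
Iter 4: z = -1.3119 + -2.5926i, |z|^2 = 8.4424
Escaped at iteration 4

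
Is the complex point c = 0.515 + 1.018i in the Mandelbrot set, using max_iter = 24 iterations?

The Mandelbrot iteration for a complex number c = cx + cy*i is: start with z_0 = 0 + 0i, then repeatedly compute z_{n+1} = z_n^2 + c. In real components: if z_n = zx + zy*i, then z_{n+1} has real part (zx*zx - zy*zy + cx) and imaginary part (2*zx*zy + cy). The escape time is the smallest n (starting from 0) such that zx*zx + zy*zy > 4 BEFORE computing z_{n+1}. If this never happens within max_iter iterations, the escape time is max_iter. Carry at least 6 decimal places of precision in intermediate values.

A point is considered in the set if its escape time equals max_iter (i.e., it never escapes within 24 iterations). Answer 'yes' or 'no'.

Answer: no

Derivation:
z_0 = 0 + 0i, c = 0.5150 + 1.0180i
Iter 1: z = 0.5150 + 1.0180i, |z|^2 = 1.3015
Iter 2: z = -0.2561 + 2.0665i, |z|^2 = 4.3362
Escaped at iteration 2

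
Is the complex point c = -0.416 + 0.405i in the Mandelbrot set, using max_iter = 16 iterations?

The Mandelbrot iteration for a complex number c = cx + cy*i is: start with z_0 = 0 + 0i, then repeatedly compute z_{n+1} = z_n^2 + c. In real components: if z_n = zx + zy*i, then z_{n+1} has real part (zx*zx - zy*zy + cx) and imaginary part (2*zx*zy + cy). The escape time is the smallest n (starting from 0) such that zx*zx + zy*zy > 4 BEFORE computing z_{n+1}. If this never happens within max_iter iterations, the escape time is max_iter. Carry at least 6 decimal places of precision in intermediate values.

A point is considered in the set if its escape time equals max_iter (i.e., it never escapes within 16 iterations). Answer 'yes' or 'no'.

z_0 = 0 + 0i, c = -0.4160 + 0.4050i
Iter 1: z = -0.4160 + 0.4050i, |z|^2 = 0.3371
Iter 2: z = -0.4070 + 0.0680i, |z|^2 = 0.1703
Iter 3: z = -0.2550 + 0.3496i, |z|^2 = 0.1873
Iter 4: z = -0.4732 + 0.2267i, |z|^2 = 0.2753
Iter 5: z = -0.2435 + 0.1905i, |z|^2 = 0.0955
Iter 6: z = -0.3930 + 0.3123i, |z|^2 = 0.2520
Iter 7: z = -0.3591 + 0.1596i, |z|^2 = 0.1544
Iter 8: z = -0.3125 + 0.2904i, |z|^2 = 0.1820
Iter 9: z = -0.4027 + 0.2235i, |z|^2 = 0.2121
Iter 10: z = -0.3038 + 0.2250i, |z|^2 = 0.1429
Iter 11: z = -0.3743 + 0.2683i, |z|^2 = 0.2121
Iter 12: z = -0.3478 + 0.2042i, |z|^2 = 0.1627
Iter 13: z = -0.3367 + 0.2630i, |z|^2 = 0.1825
Iter 14: z = -0.3718 + 0.2279i, |z|^2 = 0.1902
Iter 15: z = -0.3297 + 0.2355i, |z|^2 = 0.1642
Did not escape in 16 iterations → in set

Answer: yes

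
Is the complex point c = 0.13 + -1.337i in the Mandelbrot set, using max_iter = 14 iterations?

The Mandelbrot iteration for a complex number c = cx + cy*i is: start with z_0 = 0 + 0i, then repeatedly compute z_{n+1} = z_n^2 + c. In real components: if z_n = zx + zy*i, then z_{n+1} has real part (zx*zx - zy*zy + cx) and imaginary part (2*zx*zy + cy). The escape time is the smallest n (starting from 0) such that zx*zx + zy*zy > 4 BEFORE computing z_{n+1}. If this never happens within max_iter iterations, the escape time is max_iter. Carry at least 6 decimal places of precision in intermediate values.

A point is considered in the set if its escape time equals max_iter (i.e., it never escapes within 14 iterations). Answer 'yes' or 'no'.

z_0 = 0 + 0i, c = 0.1300 + -1.3370i
Iter 1: z = 0.1300 + -1.3370i, |z|^2 = 1.8045
Iter 2: z = -1.6407 + -1.6846i, |z|^2 = 5.5297
Escaped at iteration 2

Answer: no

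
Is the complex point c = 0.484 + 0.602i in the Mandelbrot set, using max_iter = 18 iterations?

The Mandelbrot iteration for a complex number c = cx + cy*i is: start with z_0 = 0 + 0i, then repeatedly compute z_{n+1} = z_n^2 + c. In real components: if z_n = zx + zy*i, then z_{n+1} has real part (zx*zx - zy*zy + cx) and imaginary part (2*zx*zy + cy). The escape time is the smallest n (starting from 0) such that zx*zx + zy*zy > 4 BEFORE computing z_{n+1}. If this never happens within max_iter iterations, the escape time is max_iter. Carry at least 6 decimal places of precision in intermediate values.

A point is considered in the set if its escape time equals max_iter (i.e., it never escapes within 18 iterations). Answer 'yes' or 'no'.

z_0 = 0 + 0i, c = 0.4840 + 0.6020i
Iter 1: z = 0.4840 + 0.6020i, |z|^2 = 0.5967
Iter 2: z = 0.3559 + 1.1847i, |z|^2 = 1.5302
Iter 3: z = -0.7930 + 1.4452i, |z|^2 = 2.7173
Iter 4: z = -0.9757 + -1.6900i, |z|^2 = 3.8081
Iter 5: z = -1.4199 + 3.9000i, |z|^2 = 17.2259
Escaped at iteration 5

Answer: no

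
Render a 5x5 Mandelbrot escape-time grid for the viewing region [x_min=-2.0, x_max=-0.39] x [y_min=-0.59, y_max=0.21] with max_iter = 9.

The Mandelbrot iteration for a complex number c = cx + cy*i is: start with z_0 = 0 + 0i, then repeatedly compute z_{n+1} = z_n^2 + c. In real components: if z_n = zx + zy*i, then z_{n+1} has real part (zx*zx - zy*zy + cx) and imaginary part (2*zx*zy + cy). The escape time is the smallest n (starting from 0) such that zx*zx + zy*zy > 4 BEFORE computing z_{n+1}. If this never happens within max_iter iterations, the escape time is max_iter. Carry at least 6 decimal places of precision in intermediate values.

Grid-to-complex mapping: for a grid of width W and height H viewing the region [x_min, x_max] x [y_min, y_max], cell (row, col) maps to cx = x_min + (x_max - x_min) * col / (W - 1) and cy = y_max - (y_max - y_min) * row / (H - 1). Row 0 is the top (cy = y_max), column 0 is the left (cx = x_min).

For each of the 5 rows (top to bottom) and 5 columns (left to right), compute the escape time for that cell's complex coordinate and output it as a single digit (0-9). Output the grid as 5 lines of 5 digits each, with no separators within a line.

Answer: 15999
19999
15999
14789
13359

Derivation:
(row=0, col=0): c = -2.0000 + 0.2100i → escape time 1
(row=0, col=1): c = -1.5975 + 0.2100i → escape time 5
(row=0, col=2): c = -1.1950 + 0.2100i → escape time 9
(row=0, col=3): c = -0.7925 + 0.2100i → escape time 9
(row=0, col=4): c = -0.3900 + 0.2100i → escape time 9
(row=1, col=0): c = -2.0000 + 0.0100i → escape time 1
(row=1, col=1): c = -1.5975 + 0.0100i → escape time 9
(row=1, col=2): c = -1.1950 + 0.0100i → escape time 9
(row=1, col=3): c = -0.7925 + 0.0100i → escape time 9
(row=1, col=4): c = -0.3900 + 0.0100i → escape time 9
(row=2, col=0): c = -2.0000 + -0.1900i → escape time 1
(row=2, col=1): c = -1.5975 + -0.1900i → escape time 5
(row=2, col=2): c = -1.1950 + -0.1900i → escape time 9
(row=2, col=3): c = -0.7925 + -0.1900i → escape time 9
(row=2, col=4): c = -0.3900 + -0.1900i → escape time 9
(row=3, col=0): c = -2.0000 + -0.3900i → escape time 1
(row=3, col=1): c = -1.5975 + -0.3900i → escape time 4
(row=3, col=2): c = -1.1950 + -0.3900i → escape time 7
(row=3, col=3): c = -0.7925 + -0.3900i → escape time 8
(row=3, col=4): c = -0.3900 + -0.3900i → escape time 9
(row=4, col=0): c = -2.0000 + -0.5900i → escape time 1
(row=4, col=1): c = -1.5975 + -0.5900i → escape time 3
(row=4, col=2): c = -1.1950 + -0.5900i → escape time 3
(row=4, col=3): c = -0.7925 + -0.5900i → escape time 5
(row=4, col=4): c = -0.3900 + -0.5900i → escape time 9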